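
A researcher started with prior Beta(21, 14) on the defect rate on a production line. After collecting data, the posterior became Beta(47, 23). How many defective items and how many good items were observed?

26 defective items and 9 good items

Under Beta–binomial conjugacy the posterior parameters are (α+s, β+f).
Match parameters: s=47−21=26, f=23−14=9.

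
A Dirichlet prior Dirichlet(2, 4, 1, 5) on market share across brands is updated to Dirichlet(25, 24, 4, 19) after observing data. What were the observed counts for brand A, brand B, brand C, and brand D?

counts (23, 20, 3, 14)

For a Dirichlet(α) prior with multinomial counts c, the posterior is Dirichlet(α + c) componentwise.
Counts are posterior − prior componentwise: 25−2=23, 24−4=20, 4−1=3, 19−5=14.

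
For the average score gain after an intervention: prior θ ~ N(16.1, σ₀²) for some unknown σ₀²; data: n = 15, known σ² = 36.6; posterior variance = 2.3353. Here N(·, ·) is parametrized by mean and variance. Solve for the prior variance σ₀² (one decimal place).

Posterior precision equals prior precision plus data precision: 1/σ_n² = 1/σ₀² + n/σ².
So 1/σ₀² = 1/2.3353 − 15/36.6 = 0.428211 − 0.409836 = 0.018375.
Hence σ₀² = 1/0.018375 ≈ 54.4.

σ₀² = 54.4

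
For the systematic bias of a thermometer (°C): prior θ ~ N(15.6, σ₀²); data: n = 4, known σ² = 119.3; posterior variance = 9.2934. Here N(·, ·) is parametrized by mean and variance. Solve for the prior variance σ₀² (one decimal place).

σ₀² = 13.5

Posterior precision equals prior precision plus data precision: 1/σ_n² = 1/σ₀² + n/σ².
So 1/σ₀² = 1/9.2934 − 4/119.3 = 0.107603 − 0.033529 = 0.074074.
Hence σ₀² = 1/0.074074 ≈ 13.5.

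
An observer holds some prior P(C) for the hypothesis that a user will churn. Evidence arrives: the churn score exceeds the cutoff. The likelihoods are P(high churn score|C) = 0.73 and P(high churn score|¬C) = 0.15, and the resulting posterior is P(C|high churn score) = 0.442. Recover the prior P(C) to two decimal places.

P(C) = 0.14

In odds form, posterior odds = prior odds × likelihood ratio, so prior odds = posterior odds ÷ LR.
Posterior odds = 0.442/(1−0.442) = 0.7921. LR = 0.73/0.15 = 4.8667.
Prior odds = 0.7921/4.8667 = 0.1628, so P(C) = 0.1628/(1+0.1628) ≈ 0.14.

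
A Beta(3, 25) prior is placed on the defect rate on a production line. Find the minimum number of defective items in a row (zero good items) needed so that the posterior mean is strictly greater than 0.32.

After k defective items and 0 good items the posterior is Beta(3+k, 25), with mean (3+k)/(3+25+k).
Set (3+k)/(28+k) > 0.32 and solve: k > (0.32·28 − 3)/(1 − 0.32) = 8.765.
The smallest integer exceeding 8.765 is 9.

k = 9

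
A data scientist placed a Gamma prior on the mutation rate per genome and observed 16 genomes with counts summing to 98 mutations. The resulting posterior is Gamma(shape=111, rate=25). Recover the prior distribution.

Gamma(shape=13, rate=9)

A Gamma(α, β) prior (rate parametrization) on a Poisson rate with n observations summing to S gives posterior Gamma(α+S, β+n).
So α = 111 − 98 = 13 and β = 25 − 16 = 9.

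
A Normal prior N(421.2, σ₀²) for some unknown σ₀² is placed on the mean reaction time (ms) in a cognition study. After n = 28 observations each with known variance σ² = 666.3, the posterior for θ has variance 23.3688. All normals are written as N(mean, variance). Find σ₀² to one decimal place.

σ₀² = 1300.4

Posterior precision equals prior precision plus data precision: 1/σ_n² = 1/σ₀² + n/σ².
So 1/σ₀² = 1/23.3688 − 28/666.3 = 0.042792 − 0.042023 = 0.000769.
Hence σ₀² = 1/0.000769 ≈ 1300.4.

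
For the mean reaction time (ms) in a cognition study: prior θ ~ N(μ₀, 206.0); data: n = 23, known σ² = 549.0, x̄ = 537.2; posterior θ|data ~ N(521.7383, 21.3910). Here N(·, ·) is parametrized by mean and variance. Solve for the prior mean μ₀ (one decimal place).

The posterior mean is a precision-weighted average: μ_n = (τ₀μ₀ + τ_data·x̄)/(τ₀+τ_data), with τ₀=1/σ₀² and τ_data=n/σ².
Here τ₀ = 1/206.0 = 0.004854 and τ_data = 23/549.0 = 0.041894, so τ_n = 0.046748.
Rearranging for μ₀: μ₀ = (μ_n·τ_n − τ_data·x̄)/τ₀ = (521.7383·0.046748 − 0.041894·537.2) / 0.004854 = 1.884765/0.004854 ≈ 388.3.

μ₀ = 388.3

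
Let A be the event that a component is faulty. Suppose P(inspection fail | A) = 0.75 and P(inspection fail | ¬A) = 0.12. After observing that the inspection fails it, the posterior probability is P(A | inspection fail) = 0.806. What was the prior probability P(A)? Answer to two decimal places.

P(A) = 0.40

In odds form, posterior odds = prior odds × likelihood ratio, so prior odds = posterior odds ÷ LR.
Posterior odds = 0.806/(1−0.806) = 4.1546. LR = 0.75/0.12 = 6.2500.
Prior odds = 4.1546/6.2500 = 0.6647, so P(A) = 0.6647/(1+0.6647) ≈ 0.40.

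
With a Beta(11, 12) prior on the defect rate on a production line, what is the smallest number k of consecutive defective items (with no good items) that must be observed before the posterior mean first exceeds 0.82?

After k defective items and 0 good items the posterior is Beta(11+k, 12), with mean (11+k)/(11+12+k).
Set (11+k)/(23+k) > 0.82 and solve: k > (0.82·23 − 11)/(1 − 0.82) = 43.667.
The smallest integer exceeding 43.667 is 44, and checking k=44: (55)/(67) = 0.8209 > 0.82.

k = 44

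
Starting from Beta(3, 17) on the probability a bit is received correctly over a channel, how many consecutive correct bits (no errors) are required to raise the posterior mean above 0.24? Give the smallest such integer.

k = 3

After k correct bits and 0 errors the posterior is Beta(3+k, 17), with mean (3+k)/(3+17+k).
Set (3+k)/(20+k) > 0.24 and solve: k > (0.24·20 − 3)/(1 − 0.24) = 2.368.
The smallest integer exceeding 2.368 is 3.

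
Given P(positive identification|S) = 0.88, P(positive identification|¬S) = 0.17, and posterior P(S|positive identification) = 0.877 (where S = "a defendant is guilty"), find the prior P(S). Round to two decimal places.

P(S) = 0.58

In odds form, posterior odds = prior odds × likelihood ratio, so prior odds = posterior odds ÷ LR.
Posterior odds = 0.877/(1−0.877) = 7.1301. LR = 0.88/0.17 = 5.1765.
Prior odds = 7.1301/5.1765 = 1.3774, so P(S) = 1.3774/(1+1.3774) ≈ 0.58.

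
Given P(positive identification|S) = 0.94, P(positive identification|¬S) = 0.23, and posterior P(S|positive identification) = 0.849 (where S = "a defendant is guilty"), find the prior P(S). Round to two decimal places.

P(S) = 0.58

In odds form, posterior odds = prior odds × likelihood ratio, so prior odds = posterior odds ÷ LR.
Posterior odds = 0.849/(1−0.849) = 5.6225. LR = 0.94/0.23 = 4.0870.
Prior odds = 5.6225/4.0870 = 1.3757, so P(S) = 1.3757/(1+1.3757) ≈ 0.58.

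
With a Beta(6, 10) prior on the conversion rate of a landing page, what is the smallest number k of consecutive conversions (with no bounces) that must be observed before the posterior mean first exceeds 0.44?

k = 2

After k conversions and 0 bounces the posterior is Beta(6+k, 10), with mean (6+k)/(6+10+k).
Set (6+k)/(16+k) > 0.44 and solve: k > (0.44·16 − 6)/(1 − 0.44) = 1.857.
The smallest integer exceeding 1.857 is 2.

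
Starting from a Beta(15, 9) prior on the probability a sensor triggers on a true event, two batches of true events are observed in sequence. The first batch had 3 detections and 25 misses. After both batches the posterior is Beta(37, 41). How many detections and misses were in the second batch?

19 detections and 7 misses

Because Beta–binomial updating is additive in the counts, the combined data contributed (α_post−α_prior, β_post−β_prior) successes and failures.
Total across both batches: 37−15=22 detections, 41−9=32 misses.
Subtract the first batch: 22−3=19 detections and 32−25=7 misses.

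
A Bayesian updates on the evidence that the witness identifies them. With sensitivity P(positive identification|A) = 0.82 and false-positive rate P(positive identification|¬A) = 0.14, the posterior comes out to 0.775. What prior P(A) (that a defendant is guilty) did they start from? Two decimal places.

P(A) = 0.37

Bayes' rule in odds form gives O(A|E) = O(A)·[P(E|A)/P(E|¬A)], hence O(A) = O(A|E)/LR.
Posterior odds = 0.775/(1−0.775) = 3.4444. LR = 0.82/0.14 = 5.8571.
Prior odds = 3.4444/5.8571 = 0.5881, so P(A) = 0.5881/(1+0.5881) ≈ 0.37.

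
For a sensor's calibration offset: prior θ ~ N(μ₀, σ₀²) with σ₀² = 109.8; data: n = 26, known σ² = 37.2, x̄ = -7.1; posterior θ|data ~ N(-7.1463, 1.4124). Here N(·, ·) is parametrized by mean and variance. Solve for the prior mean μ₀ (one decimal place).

The posterior mean is a precision-weighted average: μ_n = (τ₀μ₀ + τ_data·x̄)/(τ₀+τ_data), with τ₀=1/σ₀² and τ_data=n/σ².
Here τ₀ = 1/109.8 = 0.009107 and τ_data = 26/37.2 = 0.698925, so τ_n = 0.708032.
Rearranging for μ₀: μ₀ = (μ_n·τ_n − τ_data·x̄)/τ₀ = (-7.1463·0.708032 − 0.698925·-7.1) / 0.009107 = -0.097442/0.009107 ≈ -10.7.

μ₀ = -10.7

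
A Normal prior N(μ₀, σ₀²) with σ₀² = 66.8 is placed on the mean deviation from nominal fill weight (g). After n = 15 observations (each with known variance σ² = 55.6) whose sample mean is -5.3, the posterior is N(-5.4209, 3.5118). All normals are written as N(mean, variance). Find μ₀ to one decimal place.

μ₀ = -7.6

With known observation variance, the Normal–Normal posterior has precision τ_n = τ₀ + n/σ² and mean μ_n = (τ₀μ₀ + (n/σ²)x̄)/τ_n.
Here τ₀ = 1/66.8 = 0.014970 and τ_data = 15/55.6 = 0.269784, so τ_n = 0.284754.
Rearranging for μ₀: μ₀ = (μ_n·τ_n − τ_data·x̄)/τ₀ = (-5.4209·0.284754 − 0.269784·-5.3) / 0.014970 = -0.113768/0.014970 ≈ -7.6.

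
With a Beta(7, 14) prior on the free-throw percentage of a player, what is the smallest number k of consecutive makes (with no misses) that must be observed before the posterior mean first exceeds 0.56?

k = 11

After k makes and 0 misses the posterior is Beta(7+k, 14), with mean (7+k)/(7+14+k).
Set (7+k)/(21+k) > 0.56 and solve: k > (0.56·21 − 7)/(1 − 0.56) = 10.818.
The smallest integer exceeding 10.818 is 11.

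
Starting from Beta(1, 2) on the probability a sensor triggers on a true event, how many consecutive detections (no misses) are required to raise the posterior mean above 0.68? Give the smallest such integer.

After k detections and 0 misses the posterior is Beta(1+k, 2), with mean (1+k)/(1+2+k).
Set (1+k)/(3+k) > 0.68 and solve: k > (0.68·3 − 1)/(1 − 0.68) = 3.250.
The smallest integer exceeding 3.250 is 4.

k = 4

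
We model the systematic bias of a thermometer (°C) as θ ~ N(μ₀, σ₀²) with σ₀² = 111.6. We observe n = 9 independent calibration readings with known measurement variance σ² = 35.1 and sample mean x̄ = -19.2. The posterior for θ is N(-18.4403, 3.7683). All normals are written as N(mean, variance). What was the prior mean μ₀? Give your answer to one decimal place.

With known observation variance, the Normal–Normal posterior has precision τ_n = τ₀ + n/σ² and mean μ_n = (τ₀μ₀ + (n/σ²)x̄)/τ_n.
Here τ₀ = 1/111.6 = 0.008961 and τ_data = 9/35.1 = 0.256410, so τ_n = 0.265371.
Rearranging for μ₀: μ₀ = (μ_n·τ_n − τ_data·x̄)/τ₀ = (-18.4403·0.265371 − 0.256410·-19.2) / 0.008961 = 0.029551/0.008961 ≈ 3.3.

μ₀ = 3.3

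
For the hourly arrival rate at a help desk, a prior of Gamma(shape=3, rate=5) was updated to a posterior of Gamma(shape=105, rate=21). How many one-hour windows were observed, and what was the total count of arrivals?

Gamma–Poisson conjugacy: posterior shape = α + Σxᵢ, posterior rate = β + n.
Matching: Σxᵢ = 105 − 3 = 102 and n = 21 − 5 = 16.

n = 16 one-hour windows with total 102 arrivals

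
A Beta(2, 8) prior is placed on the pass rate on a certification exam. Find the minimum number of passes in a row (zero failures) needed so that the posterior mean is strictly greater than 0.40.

After k passes and 0 failures the posterior is Beta(2+k, 8), with mean (2+k)/(2+8+k).
Set (2+k)/(10+k) > 0.40 and solve: k > (0.40·10 − 2)/(1 − 0.40) = 3.333.
The smallest integer exceeding 3.333 is 4.

k = 4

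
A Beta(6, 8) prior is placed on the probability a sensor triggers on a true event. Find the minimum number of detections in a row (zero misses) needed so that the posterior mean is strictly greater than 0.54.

k = 4

After k detections and 0 misses the posterior is Beta(6+k, 8), with mean (6+k)/(6+8+k).
Set (6+k)/(14+k) > 0.54 and solve: k > (0.54·14 − 6)/(1 − 0.54) = 3.391.
The smallest integer exceeding 3.391 is 4.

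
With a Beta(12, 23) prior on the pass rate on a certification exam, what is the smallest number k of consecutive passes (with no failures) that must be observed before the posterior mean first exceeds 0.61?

k = 24

After k passes and 0 failures the posterior is Beta(12+k, 23), with mean (12+k)/(12+23+k).
Set (12+k)/(35+k) > 0.61 and solve: k > (0.61·35 − 12)/(1 − 0.61) = 23.974.
The smallest integer exceeding 23.974 is 24.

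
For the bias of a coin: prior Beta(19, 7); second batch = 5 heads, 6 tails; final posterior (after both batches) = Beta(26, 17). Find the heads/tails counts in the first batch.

Sequential conjugate updates are equivalent to a single update on the pooled data, so total successes = posterior α − prior α and total failures = posterior β − prior β.
Total across both batches: 26−19=7 heads, 17−7=10 tails.
Subtract the second batch: 7−5=2 heads and 10−6=4 tails.

2 heads and 4 tails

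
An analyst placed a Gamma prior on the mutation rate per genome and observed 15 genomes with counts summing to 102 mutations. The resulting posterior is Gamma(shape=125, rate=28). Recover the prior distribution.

Gamma(shape=23, rate=13)

Gamma–Poisson conjugacy: posterior shape = α + Σxᵢ, posterior rate = β + n.
So α = 125 − 102 = 23 and β = 28 − 15 = 13.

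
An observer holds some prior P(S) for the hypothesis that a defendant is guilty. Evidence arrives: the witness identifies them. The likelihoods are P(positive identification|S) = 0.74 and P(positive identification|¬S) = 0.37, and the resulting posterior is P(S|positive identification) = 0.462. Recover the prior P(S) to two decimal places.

P(S) = 0.30

Bayes' rule in odds form gives O(S|E) = O(S)·[P(E|S)/P(E|¬S)], hence O(S) = O(S|E)/LR.
Posterior odds = 0.462/(1−0.462) = 0.8587. LR = 0.74/0.37 = 2.0000.
Prior odds = 0.8587/2.0000 = 0.4294, so P(S) = 0.4294/(1+0.4294) ≈ 0.30.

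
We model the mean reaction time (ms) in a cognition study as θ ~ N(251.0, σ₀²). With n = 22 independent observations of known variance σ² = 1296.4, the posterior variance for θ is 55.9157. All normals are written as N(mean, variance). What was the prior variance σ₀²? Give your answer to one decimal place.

σ₀² = 1094.1

Posterior precision equals prior precision plus data precision: 1/σ_n² = 1/σ₀² + n/σ².
So 1/σ₀² = 1/55.9157 − 22/1296.4 = 0.017884 − 0.016970 = 0.000914.
Hence σ₀² = 1/0.000914 ≈ 1094.1.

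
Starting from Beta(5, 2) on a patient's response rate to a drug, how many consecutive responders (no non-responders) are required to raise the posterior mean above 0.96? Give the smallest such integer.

After k responders and 0 non-responders the posterior is Beta(5+k, 2), with mean (5+k)/(5+2+k).
Set (5+k)/(7+k) > 0.96 and solve: k > (0.96·7 − 5)/(1 − 0.96) = 43.000.
The smallest integer exceeding 43.000 is 44.

k = 44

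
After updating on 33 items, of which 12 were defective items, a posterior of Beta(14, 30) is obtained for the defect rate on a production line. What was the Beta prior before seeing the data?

A Beta(a, b) prior with s successes and f failures in binomial data gives a Beta(a+s, b+f) posterior.
So a = 14 − 12 = 2 and b = 30 − 21 = 9.

Beta(2, 9)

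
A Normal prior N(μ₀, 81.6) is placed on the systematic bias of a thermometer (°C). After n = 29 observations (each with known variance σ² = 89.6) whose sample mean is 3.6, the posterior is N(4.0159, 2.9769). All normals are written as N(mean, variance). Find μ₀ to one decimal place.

μ₀ = 15.0

The posterior mean is a precision-weighted average: μ_n = (τ₀μ₀ + τ_data·x̄)/(τ₀+τ_data), with τ₀=1/σ₀² and τ_data=n/σ².
Here τ₀ = 1/81.6 = 0.012255 and τ_data = 29/89.6 = 0.323661, so τ_n = 0.335916.
Rearranging for μ₀: μ₀ = (μ_n·τ_n − τ_data·x̄)/τ₀ = (4.0159·0.335916 − 0.323661·3.6) / 0.012255 = 0.183825/0.012255 ≈ 15.0.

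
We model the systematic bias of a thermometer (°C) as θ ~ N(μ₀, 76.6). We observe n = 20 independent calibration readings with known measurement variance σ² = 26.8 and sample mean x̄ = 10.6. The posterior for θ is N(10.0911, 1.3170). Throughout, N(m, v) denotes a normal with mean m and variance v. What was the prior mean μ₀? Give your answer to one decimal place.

μ₀ = -19.0

The posterior mean is a precision-weighted average: μ_n = (τ₀μ₀ + τ_data·x̄)/(τ₀+τ_data), with τ₀=1/σ₀² and τ_data=n/σ².
Here τ₀ = 1/76.6 = 0.013055 and τ_data = 20/26.8 = 0.746269, so τ_n = 0.759324.
Rearranging for μ₀: μ₀ = (μ_n·τ_n − τ_data·x̄)/τ₀ = (10.0911·0.759324 − 0.746269·10.6) / 0.013055 = -0.248037/0.013055 ≈ -19.0.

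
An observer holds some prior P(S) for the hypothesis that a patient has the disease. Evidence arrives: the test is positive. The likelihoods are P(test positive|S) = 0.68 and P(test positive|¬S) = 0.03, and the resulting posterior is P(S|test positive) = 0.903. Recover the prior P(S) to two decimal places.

In odds form, posterior odds = prior odds × likelihood ratio, so prior odds = posterior odds ÷ LR.
Posterior odds = 0.903/(1−0.903) = 9.3093. LR = 0.68/0.03 = 22.6667.
Prior odds = 9.3093/22.6667 = 0.4107, so P(S) = 0.4107/(1+0.4107) ≈ 0.29.

P(S) = 0.29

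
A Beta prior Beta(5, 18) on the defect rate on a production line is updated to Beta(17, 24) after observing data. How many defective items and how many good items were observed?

A Beta(a, b) prior with s successes and f failures in binomial data gives a Beta(a+s, b+f) posterior.
So s = 17 − 5 = 12 and f = 24 − 18 = 6.

12 defective items and 6 good items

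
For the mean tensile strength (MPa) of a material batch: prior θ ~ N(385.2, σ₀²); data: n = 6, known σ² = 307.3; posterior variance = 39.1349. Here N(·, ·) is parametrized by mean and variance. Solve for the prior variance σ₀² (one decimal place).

Posterior precision equals prior precision plus data precision: 1/σ_n² = 1/σ₀² + n/σ².
So 1/σ₀² = 1/39.1349 − 6/307.3 = 0.025553 − 0.019525 = 0.006028.
Hence σ₀² = 1/0.006028 ≈ 165.9.

σ₀² = 165.9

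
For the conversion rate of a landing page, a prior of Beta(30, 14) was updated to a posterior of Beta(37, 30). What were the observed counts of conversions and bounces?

7 conversions and 16 bounces

A Beta(a, b) prior with s successes and f failures in binomial data gives a Beta(a+s, b+f) posterior.
Match parameters: s=37−30=7, f=30−14=16.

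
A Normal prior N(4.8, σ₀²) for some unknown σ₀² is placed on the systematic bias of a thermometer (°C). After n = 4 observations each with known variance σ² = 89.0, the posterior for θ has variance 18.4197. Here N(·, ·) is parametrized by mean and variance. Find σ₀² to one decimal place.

For the Normal–Normal model with known σ², precisions add: τ_n = τ₀ + n/σ².
So 1/σ₀² = 1/18.4197 − 4/89.0 = 0.054290 − 0.044944 = 0.009346.
Hence σ₀² = 1/0.009346 ≈ 107.0.

σ₀² = 107.0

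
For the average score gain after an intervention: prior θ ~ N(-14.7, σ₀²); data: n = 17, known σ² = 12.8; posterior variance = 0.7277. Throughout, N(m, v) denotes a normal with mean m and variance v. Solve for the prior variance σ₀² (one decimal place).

For the Normal–Normal model with known σ², precisions add: τ_n = τ₀ + n/σ².
So 1/σ₀² = 1/0.7277 − 17/12.8 = 1.374193 − 1.328125 = 0.046068.
Hence σ₀² = 1/0.046068 ≈ 21.7.

σ₀² = 21.7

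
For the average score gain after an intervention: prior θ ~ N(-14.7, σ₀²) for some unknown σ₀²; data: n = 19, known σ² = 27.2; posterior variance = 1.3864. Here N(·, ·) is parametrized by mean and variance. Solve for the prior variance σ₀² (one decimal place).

σ₀² = 43.9

Posterior precision equals prior precision plus data precision: 1/σ_n² = 1/σ₀² + n/σ².
So 1/σ₀² = 1/1.3864 − 19/27.2 = 0.721293 − 0.698529 = 0.022764.
Hence σ₀² = 1/0.022764 ≈ 43.9.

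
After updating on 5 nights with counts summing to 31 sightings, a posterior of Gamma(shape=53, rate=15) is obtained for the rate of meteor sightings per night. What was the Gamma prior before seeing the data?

Gamma–Poisson conjugacy: posterior shape = α + Σxᵢ, posterior rate = β + n.
So α = 53 − 31 = 22 and β = 15 − 5 = 10.

Gamma(shape=22, rate=10)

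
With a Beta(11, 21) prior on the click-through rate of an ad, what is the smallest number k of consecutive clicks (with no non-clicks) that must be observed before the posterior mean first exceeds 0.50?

After k clicks and 0 non-clicks the posterior is Beta(11+k, 21), with mean (11+k)/(11+21+k).
Set (11+k)/(32+k) > 0.50 and solve: k > (0.50·32 − 11)/(1 − 0.50) = 10.000.
The smallest integer exceeding 10.000 is 11, and checking k=11: (22)/(43) = 0.5116 > 0.50.

k = 11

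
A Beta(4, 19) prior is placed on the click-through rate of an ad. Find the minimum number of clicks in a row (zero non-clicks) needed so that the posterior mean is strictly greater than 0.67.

After k clicks and 0 non-clicks the posterior is Beta(4+k, 19), with mean (4+k)/(4+19+k).
Set (4+k)/(23+k) > 0.67 and solve: k > (0.67·23 − 4)/(1 − 0.67) = 34.576.
The smallest integer exceeding 34.576 is 35, and checking k=35: (39)/(58) = 0.6724 > 0.67.

k = 35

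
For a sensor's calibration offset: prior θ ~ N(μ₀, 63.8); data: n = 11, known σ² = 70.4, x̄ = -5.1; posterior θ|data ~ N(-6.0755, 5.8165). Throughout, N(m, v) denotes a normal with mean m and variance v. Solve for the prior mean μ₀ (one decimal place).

The posterior mean is a precision-weighted average: μ_n = (τ₀μ₀ + τ_data·x̄)/(τ₀+τ_data), with τ₀=1/σ₀² and τ_data=n/σ².
Here τ₀ = 1/63.8 = 0.015674 and τ_data = 11/70.4 = 0.156250, so τ_n = 0.171924.
Rearranging for μ₀: μ₀ = (μ_n·τ_n − τ_data·x̄)/τ₀ = (-6.0755·0.171924 − 0.156250·-5.1) / 0.015674 = -0.247649/0.015674 ≈ -15.8.

μ₀ = -15.8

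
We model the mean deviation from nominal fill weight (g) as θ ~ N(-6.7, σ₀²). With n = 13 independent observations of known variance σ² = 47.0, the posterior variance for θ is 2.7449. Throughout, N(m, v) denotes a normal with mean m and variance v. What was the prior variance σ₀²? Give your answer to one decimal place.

For the Normal–Normal model with known σ², precisions add: τ_n = τ₀ + n/σ².
So 1/σ₀² = 1/2.7449 − 13/47.0 = 0.364312 − 0.276596 = 0.087716.
Hence σ₀² = 1/0.087716 ≈ 11.4.

σ₀² = 11.4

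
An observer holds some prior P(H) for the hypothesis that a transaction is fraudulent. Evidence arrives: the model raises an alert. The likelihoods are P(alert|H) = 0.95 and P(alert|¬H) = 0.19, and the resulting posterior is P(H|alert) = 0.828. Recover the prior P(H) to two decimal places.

P(H) = 0.49

Bayes' rule in odds form gives O(H|E) = O(H)·[P(E|H)/P(E|¬H)], hence O(H) = O(H|E)/LR.
Posterior odds = 0.828/(1−0.828) = 4.8140. LR = 0.95/0.19 = 5.0000.
Prior odds = 4.8140/5.0000 = 0.9628, so P(H) = 0.9628/(1+0.9628) ≈ 0.49.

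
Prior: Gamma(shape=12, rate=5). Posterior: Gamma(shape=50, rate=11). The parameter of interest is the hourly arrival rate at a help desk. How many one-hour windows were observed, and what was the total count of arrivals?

Gamma–Poisson conjugacy: posterior shape = α + Σxᵢ, posterior rate = β + n.
Matching: Σxᵢ = 50 − 12 = 38 and n = 11 − 5 = 6.

n = 6 one-hour windows with total 38 arrivals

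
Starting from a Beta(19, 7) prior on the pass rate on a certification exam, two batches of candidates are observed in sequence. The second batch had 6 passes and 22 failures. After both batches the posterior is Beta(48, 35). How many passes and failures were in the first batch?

Sequential conjugate updates are equivalent to a single update on the pooled data, so total successes = posterior α − prior α and total failures = posterior β − prior β.
Total across both batches: 48−19=29 passes, 35−7=28 failures.
Subtract the second batch: 29−6=23 passes and 28−22=6 failures.

23 passes and 6 failures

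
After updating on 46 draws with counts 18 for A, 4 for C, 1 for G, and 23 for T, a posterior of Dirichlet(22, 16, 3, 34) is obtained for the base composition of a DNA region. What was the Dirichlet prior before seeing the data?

Dirichlet(4, 12, 2, 11)

For a Dirichlet(α) prior with multinomial counts c, the posterior is Dirichlet(α + c) componentwise.
Subtract each count from the matching posterior parameter: 22−18=4, 16−4=12, 3−1=2, 34−23=11.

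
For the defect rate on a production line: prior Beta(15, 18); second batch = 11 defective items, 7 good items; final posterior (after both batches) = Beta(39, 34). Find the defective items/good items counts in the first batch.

13 defective items and 9 good items

Because Beta–binomial updating is additive in the counts, the combined data contributed (α_post−α_prior, β_post−β_prior) successes and failures.
Total across both batches: 39−15=24 defective items, 34−18=16 good items.
Subtract the second batch: 24−11=13 defective items and 16−7=9 good items.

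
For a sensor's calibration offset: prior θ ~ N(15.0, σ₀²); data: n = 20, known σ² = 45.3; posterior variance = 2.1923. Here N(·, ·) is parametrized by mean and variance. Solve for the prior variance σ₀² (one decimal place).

σ₀² = 68.3

For the Normal–Normal model with known σ², precisions add: τ_n = τ₀ + n/σ².
So 1/σ₀² = 1/2.1923 − 20/45.3 = 0.456142 − 0.441501 = 0.014641.
Hence σ₀² = 1/0.014641 ≈ 68.3.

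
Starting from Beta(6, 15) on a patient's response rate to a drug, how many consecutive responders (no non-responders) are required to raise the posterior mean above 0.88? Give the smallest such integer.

k = 105

After k responders and 0 non-responders the posterior is Beta(6+k, 15), with mean (6+k)/(6+15+k).
Set (6+k)/(21+k) > 0.88 and solve: k > (0.88·21 − 6)/(1 − 0.88) = 104.000.
The smallest integer exceeding 104.000 is 105.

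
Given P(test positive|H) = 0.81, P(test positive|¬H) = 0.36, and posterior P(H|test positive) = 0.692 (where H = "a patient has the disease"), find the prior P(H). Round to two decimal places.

P(H) = 0.50

In odds form, posterior odds = prior odds × likelihood ratio, so prior odds = posterior odds ÷ LR.
Posterior odds = 0.692/(1−0.692) = 2.2468. LR = 0.81/0.36 = 2.2500.
Prior odds = 2.2468/2.2500 = 0.9986, so P(H) = 0.9986/(1+0.9986) ≈ 0.50.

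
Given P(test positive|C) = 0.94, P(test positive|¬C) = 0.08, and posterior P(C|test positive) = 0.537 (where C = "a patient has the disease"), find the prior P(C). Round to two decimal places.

In odds form, posterior odds = prior odds × likelihood ratio, so prior odds = posterior odds ÷ LR.
Posterior odds = 0.537/(1−0.537) = 1.1598. LR = 0.94/0.08 = 11.7500.
Prior odds = 1.1598/11.7500 = 0.0987, so P(C) = 0.0987/(1+0.0987) ≈ 0.09.

P(C) = 0.09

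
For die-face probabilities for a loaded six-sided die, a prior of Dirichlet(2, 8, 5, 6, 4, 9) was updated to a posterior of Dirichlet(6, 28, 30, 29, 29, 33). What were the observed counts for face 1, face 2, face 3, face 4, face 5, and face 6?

For a Dirichlet(α) prior with multinomial counts c, the posterior is Dirichlet(α + c) componentwise.
Counts are posterior − prior componentwise: 6−2=4, 28−8=20, 30−5=25, 29−6=23, 29−4=25, 33−9=24.

counts (4, 20, 25, 23, 25, 24)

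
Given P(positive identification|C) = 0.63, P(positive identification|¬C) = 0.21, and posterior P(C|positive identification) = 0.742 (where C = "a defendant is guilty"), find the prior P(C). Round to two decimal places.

Bayes' rule in odds form gives O(C|E) = O(C)·[P(E|C)/P(E|¬C)], hence O(C) = O(C|E)/LR.
Posterior odds = 0.742/(1−0.742) = 2.8760. LR = 0.63/0.21 = 3.0000.
Prior odds = 2.8760/3.0000 = 0.9587, so P(C) = 0.9587/(1+0.9587) ≈ 0.49.

P(C) = 0.49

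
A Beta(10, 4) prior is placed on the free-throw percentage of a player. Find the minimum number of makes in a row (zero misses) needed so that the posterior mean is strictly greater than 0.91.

k = 31

After k makes and 0 misses the posterior is Beta(10+k, 4), with mean (10+k)/(10+4+k).
Set (10+k)/(14+k) > 0.91 and solve: k > (0.91·14 − 10)/(1 − 0.91) = 30.444.
The smallest integer exceeding 30.444 is 31.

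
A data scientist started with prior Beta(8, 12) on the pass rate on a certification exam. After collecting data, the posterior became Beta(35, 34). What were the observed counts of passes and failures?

27 passes and 22 failures

A Beta(α, β) prior with s successes and f failures in binomial data gives a Beta(α+s, β+f) posterior.
Match parameters: s=35−8=27, f=34−12=22.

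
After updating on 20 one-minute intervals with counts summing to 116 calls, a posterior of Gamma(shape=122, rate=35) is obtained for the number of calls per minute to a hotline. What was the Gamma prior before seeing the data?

Gamma(shape=6, rate=15)

Gamma–Poisson conjugacy: posterior shape = α + Σxᵢ, posterior rate = β + n.
So α = 122 − 116 = 6 and β = 35 − 20 = 15.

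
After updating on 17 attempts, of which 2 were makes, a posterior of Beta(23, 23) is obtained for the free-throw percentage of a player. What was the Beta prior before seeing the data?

A Beta(α, β) prior with s successes and f failures in binomial data gives a Beta(α+s, β+f) posterior.
Subtract the data counts: 23−2=21, 23−15=8.

Beta(21, 8)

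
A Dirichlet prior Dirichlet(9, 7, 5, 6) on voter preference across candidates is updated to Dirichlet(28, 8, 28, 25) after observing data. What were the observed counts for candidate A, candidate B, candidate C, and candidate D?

counts (19, 1, 23, 19)

For a Dirichlet(α) prior with multinomial counts c, the posterior is Dirichlet(α + c) componentwise.
Counts are posterior − prior componentwise: 28−9=19, 8−7=1, 28−5=23, 25−6=19.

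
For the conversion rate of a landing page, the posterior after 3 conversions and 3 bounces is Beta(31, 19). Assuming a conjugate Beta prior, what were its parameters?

A Beta(a, b) prior with s successes and f failures in binomial data gives a Beta(a+s, b+f) posterior.
So a = 31 − 3 = 28 and b = 19 − 3 = 16.

Beta(28, 16)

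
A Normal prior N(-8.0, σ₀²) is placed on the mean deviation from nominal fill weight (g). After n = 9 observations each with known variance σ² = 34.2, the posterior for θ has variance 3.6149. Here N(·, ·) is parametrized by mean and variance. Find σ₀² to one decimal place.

σ₀² = 74.2

Posterior precision equals prior precision plus data precision: 1/σ_n² = 1/σ₀² + n/σ².
So 1/σ₀² = 1/3.6149 − 9/34.2 = 0.276633 − 0.263158 = 0.013475.
Hence σ₀² = 1/0.013475 ≈ 74.2.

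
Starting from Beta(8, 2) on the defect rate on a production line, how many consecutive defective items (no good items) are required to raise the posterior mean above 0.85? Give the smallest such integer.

k = 4

After k defective items and 0 good items the posterior is Beta(8+k, 2), with mean (8+k)/(8+2+k).
Set (8+k)/(10+k) > 0.85 and solve: k > (0.85·10 − 8)/(1 − 0.85) = 3.333.
The smallest integer exceeding 3.333 is 4, and checking k=4: (12)/(14) = 0.8571 > 0.85.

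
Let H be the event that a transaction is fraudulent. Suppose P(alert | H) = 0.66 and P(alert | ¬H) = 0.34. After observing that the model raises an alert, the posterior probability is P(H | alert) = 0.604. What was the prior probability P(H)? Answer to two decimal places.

Bayes' rule in odds form gives O(H|E) = O(H)·[P(E|H)/P(E|¬H)], hence O(H) = O(H|E)/LR.
Posterior odds = 0.604/(1−0.604) = 1.5253. LR = 0.66/0.34 = 1.9412.
Prior odds = 1.5253/1.9412 = 0.7858, so P(H) = 0.7858/(1+0.7858) ≈ 0.44.

P(H) = 0.44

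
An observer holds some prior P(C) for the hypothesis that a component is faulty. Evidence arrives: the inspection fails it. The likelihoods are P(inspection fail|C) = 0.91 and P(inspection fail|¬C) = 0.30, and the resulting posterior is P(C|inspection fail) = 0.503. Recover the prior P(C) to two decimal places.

In odds form, posterior odds = prior odds × likelihood ratio, so prior odds = posterior odds ÷ LR.
Posterior odds = 0.503/(1−0.503) = 1.0121. LR = 0.91/0.30 = 3.0333.
Prior odds = 1.0121/3.0333 = 0.3337, so P(C) = 0.3337/(1+0.3337) ≈ 0.25.

P(C) = 0.25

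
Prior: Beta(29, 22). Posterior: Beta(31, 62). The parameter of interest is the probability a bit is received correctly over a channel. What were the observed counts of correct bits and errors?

Under Beta–binomial conjugacy the posterior parameters are (α+s, β+f).
So s = 31 − 29 = 2 and f = 62 − 22 = 40.

2 correct bits and 40 errors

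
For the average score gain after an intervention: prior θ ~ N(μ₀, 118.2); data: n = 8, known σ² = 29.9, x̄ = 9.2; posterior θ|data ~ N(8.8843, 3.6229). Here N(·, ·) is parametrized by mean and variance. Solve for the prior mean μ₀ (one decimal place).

μ₀ = -1.1

The posterior mean is a precision-weighted average: μ_n = (τ₀μ₀ + τ_data·x̄)/(τ₀+τ_data), with τ₀=1/σ₀² and τ_data=n/σ².
Here τ₀ = 1/118.2 = 0.008460 and τ_data = 8/29.9 = 0.267559, so τ_n = 0.276019.
Rearranging for μ₀: μ₀ = (μ_n·τ_n − τ_data·x̄)/τ₀ = (8.8843·0.276019 − 0.267559·9.2) / 0.008460 = -0.009307/0.008460 ≈ -1.1.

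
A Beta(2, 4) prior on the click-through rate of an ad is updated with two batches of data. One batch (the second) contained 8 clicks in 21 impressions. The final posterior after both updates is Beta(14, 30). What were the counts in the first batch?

Because Beta–binomial updating is additive in the counts, the combined data contributed (α_post−α_prior, β_post−β_prior) successes and failures.
Total across both batches: 14−2=12 clicks, 30−4=26 non-clicks.
Subtract the second batch: 12−8=4 clicks and 26−13=13 non-clicks.

4 clicks and 13 non-clicks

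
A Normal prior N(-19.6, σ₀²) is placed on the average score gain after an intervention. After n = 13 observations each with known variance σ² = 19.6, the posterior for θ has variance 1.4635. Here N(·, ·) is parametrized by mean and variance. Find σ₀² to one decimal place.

σ₀² = 49.9

For the Normal–Normal model with known σ², precisions add: τ_n = τ₀ + n/σ².
So 1/σ₀² = 1/1.4635 − 13/19.6 = 0.683293 − 0.663265 = 0.020028.
Hence σ₀² = 1/0.020028 ≈ 49.9.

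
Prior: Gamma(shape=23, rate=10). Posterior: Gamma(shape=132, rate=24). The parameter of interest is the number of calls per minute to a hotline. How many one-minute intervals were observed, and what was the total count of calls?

A Gamma(α, β) prior (rate parametrization) on a Poisson rate with n observations summing to S gives posterior Gamma(α+S, β+n).
Matching: Σxᵢ = 132 − 23 = 109 and n = 24 − 10 = 14.

n = 14 one-minute intervals with total 109 calls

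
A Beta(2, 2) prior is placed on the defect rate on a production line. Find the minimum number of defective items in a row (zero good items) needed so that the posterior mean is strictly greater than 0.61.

After k defective items and 0 good items the posterior is Beta(2+k, 2), with mean (2+k)/(2+2+k).
Set (2+k)/(4+k) > 0.61 and solve: k > (0.61·4 − 2)/(1 − 0.61) = 1.128.
The smallest integer exceeding 1.128 is 2, and checking k=2: (4)/(6) = 0.6667 > 0.61.

k = 2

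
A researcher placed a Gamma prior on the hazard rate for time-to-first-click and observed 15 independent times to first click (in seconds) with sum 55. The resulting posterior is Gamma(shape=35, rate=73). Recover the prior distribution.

For an exponential likelihood with a Gamma(α, β) prior on the rate, n observations with total T give posterior Gamma(α+n, β+T).
So α = 35 − 15 = 20 and β = 73 − 55 = 18.

Gamma(shape=20, rate=18)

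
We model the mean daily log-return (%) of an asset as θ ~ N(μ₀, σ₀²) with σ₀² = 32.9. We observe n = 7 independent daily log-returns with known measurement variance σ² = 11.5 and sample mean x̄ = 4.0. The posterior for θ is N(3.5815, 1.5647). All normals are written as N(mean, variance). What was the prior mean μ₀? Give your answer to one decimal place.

μ₀ = -4.8

With known observation variance, the Normal–Normal posterior has precision τ_n = τ₀ + n/σ² and mean μ_n = (τ₀μ₀ + (n/σ²)x̄)/τ_n.
Here τ₀ = 1/32.9 = 0.030395 and τ_data = 7/11.5 = 0.608696, so τ_n = 0.639091.
Rearranging for μ₀: μ₀ = (μ_n·τ_n − τ_data·x̄)/τ₀ = (3.5815·0.639091 − 0.608696·4.0) / 0.030395 = -0.145880/0.030395 ≈ -4.8.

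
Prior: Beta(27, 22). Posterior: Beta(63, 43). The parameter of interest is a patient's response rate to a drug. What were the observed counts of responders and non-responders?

36 responders and 21 non-responders

A Beta(a, b) prior with s successes and f failures in binomial data gives a Beta(a+s, b+f) posterior.
Match parameters: s=63−27=36, f=43−22=21.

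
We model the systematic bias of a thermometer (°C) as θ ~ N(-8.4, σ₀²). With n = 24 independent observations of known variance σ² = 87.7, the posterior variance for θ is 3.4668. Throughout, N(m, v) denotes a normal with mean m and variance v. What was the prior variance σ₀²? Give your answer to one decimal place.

For the Normal–Normal model with known σ², precisions add: τ_n = τ₀ + n/σ².
So 1/σ₀² = 1/3.4668 − 24/87.7 = 0.288450 − 0.273660 = 0.014790.
Hence σ₀² = 1/0.014790 ≈ 67.6.

σ₀² = 67.6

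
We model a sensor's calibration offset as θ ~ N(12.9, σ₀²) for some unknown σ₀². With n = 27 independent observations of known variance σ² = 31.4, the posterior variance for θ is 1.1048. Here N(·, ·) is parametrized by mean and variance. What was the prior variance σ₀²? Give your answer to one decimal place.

σ₀² = 22.1

For the Normal–Normal model with known σ², precisions add: τ_n = τ₀ + n/σ².
So 1/σ₀² = 1/1.1048 − 27/31.4 = 0.905141 − 0.859873 = 0.045268.
Hence σ₀² = 1/0.045268 ≈ 22.1.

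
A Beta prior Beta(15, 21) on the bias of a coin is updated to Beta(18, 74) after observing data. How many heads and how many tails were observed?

A Beta(a, b) prior with s successes and f failures in binomial data gives a Beta(a+s, b+f) posterior.
So s = 18 − 15 = 3 and f = 74 − 21 = 53.

3 heads and 53 tails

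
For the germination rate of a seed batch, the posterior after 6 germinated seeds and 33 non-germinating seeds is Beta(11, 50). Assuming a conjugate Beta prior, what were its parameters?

Beta(5, 17)

A Beta(a, b) prior with s successes and f failures in binomial data gives a Beta(a+s, b+f) posterior.
Subtract the data counts: 11−6=5, 50−33=17.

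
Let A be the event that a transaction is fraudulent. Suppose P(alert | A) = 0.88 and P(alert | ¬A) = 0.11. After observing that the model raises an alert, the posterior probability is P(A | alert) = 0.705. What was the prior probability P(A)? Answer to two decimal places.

Bayes' rule in odds form gives O(A|E) = O(A)·[P(E|A)/P(E|¬A)], hence O(A) = O(A|E)/LR.
Posterior odds = 0.705/(1−0.705) = 2.3898. LR = 0.88/0.11 = 8.0000.
Prior odds = 2.3898/8.0000 = 0.2987, so P(A) = 0.2987/(1+0.2987) ≈ 0.23.

P(A) = 0.23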